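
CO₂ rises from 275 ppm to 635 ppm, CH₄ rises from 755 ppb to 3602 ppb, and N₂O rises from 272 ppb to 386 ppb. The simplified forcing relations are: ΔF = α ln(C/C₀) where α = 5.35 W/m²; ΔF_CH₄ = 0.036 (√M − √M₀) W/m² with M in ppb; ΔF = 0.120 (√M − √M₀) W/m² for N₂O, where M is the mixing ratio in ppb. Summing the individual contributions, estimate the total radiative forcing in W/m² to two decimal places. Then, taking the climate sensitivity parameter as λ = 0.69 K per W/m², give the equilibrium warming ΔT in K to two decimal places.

CO₂: 5.35 × ln(635/275) = 5.35 × ln(2.30909) = 5.35 × 0.83685 = 4.4771 W/m².
CH₄: 0.036 × (√3602 − √755) = 0.036 × (60.0167 − 27.4773) = 0.036 × 32.5394 = 1.1714 W/m².
N₂O: 0.120 × (√386 − √272) = 0.120 × (19.6469 − 16.4924) = 0.120 × 3.1545 = 0.3785 W/m².
Total ΔF = 4.4771 + 1.1714 + 0.3785 = 6.0270 W/m².
ΔT = λ ΔF = 0.69 × 6.03 = 4.1607 K.

ΔF = 6.03 W/m²; ΔT = 4.16 K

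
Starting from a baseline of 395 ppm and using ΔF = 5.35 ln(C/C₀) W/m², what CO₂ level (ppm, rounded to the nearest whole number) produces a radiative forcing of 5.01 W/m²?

C ≈ 1008 ppm

Set 5.35 ln(C/395) = 5.01, so ln(C/395) = 5.01/5.35 = 0.93645.
Then C/395 = e^0.93645 = 2.55091, giving C = 395 × 2.55091 = 1007.61 ppm.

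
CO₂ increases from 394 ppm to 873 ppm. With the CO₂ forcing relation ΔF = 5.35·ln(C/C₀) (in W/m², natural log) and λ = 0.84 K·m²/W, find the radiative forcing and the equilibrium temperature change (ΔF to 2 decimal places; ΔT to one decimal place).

ΔF = 4.26 W/m²; ΔT = 3.6 K

CO₂: 5.35 × ln(873/394) = 5.35 × ln(2.21574) = 5.35 × 0.79559 = 4.2564 W/m².
ΔT = λ ΔF = 0.84 × 4.26 = 3.5784 K.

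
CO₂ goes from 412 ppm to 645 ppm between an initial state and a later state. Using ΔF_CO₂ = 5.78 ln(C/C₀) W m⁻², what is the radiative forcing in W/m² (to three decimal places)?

ΔF = 2.591 W/m²

CO₂: 5.78 × ln(645/412) = 5.78 × ln(1.56553) = 5.78 × 0.44822 = 2.5907 W/m².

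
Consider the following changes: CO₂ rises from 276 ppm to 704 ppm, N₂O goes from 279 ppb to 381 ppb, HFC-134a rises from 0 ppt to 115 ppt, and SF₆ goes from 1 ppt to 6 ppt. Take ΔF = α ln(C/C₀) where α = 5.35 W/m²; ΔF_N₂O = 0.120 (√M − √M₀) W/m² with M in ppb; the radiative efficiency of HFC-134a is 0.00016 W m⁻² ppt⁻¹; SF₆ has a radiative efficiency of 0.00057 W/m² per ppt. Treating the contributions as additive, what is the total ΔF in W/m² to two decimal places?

ΔF = 5.37 W/m²

CO₂: 5.35 × ln(704/276) = 5.35 × ln(2.55072) = 5.35 × 0.93638 = 5.0096 W/m².
N₂O: 0.120 × (√381 − √279) = 0.120 × (19.5192 − 16.7033) = 0.120 × 2.8159 = 0.3379 W/m².
HFC-134a: ΔF = 0.00016 × (115 − 0) = 0.00016 × 115 = 0.0184 W/m².
SF₆: ΔF = 0.00057 × (6 − 1) = 0.00057 × 5 = 0.0029 W/m².
Total ΔF = 5.0096 + 0.3379 + 0.0184 + 0.0029 = 5.3688 W/m².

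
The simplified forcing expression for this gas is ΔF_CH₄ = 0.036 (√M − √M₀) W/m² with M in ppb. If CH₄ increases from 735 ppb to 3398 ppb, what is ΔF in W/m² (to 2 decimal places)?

CH₄: 0.036 × (√3398 − √735) = 0.036 × (58.2924 − 27.1109) = 0.036 × 31.1815 = 1.1225 W/m².

ΔF = 1.12 W/m²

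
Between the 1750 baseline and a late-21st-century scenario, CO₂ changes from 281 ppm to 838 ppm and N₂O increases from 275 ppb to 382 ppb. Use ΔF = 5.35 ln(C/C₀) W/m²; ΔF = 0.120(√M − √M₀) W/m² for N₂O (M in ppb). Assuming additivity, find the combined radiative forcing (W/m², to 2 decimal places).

ΔF = 6.20 W/m²

CO₂: 5.35 × ln(838/281) = 5.35 × ln(2.98221) = 5.35 × 1.09266 = 5.8457 W/m².
N₂O: 0.120 × (√382 − √275) = 0.120 × (19.5448 − 16.5831) = 0.120 × 2.9617 = 0.3554 W/m².
Total ΔF = 5.8457 + 0.3554 = 6.2011 W/m².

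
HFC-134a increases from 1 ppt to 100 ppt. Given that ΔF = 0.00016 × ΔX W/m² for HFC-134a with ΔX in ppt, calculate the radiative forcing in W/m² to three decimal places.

ΔF = 0.016 W/m²

HFC-134a: ΔF = 0.00016 × (100 − 1) = 0.00016 × 99 = 0.0158 W/m².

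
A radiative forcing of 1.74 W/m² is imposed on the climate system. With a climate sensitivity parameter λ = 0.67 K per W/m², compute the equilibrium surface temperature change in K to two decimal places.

ΔT = 1.17 K

ΔT = λ ΔF = 0.67 × 1.74 = 1.1658 K.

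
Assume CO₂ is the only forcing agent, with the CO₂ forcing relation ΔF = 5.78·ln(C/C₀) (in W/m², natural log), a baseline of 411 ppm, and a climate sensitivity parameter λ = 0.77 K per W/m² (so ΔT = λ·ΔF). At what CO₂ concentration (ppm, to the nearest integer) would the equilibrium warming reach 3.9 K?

Required forcing: ΔF = ΔT/λ = 3.9/0.77 = 5.0649 W/m².
Then ln(C/411) = ΔF/5.78 = 5.0649/5.78 = 0.87628.
So C = 411 × e^0.87628 = 411 × 2.40195 = 987.20 ppm.

C ≈ 987 ppm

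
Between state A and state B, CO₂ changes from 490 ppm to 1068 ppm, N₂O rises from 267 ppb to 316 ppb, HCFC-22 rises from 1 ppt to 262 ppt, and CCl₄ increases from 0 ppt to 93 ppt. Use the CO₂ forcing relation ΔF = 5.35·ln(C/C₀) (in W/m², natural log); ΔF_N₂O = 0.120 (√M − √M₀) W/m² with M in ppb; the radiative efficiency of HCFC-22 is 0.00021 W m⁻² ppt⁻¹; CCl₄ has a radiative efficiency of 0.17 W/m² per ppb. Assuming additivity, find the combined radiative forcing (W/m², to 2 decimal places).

ΔF = 4.41 W/m²

CO₂: 5.35 × ln(1068/490) = 5.35 × ln(2.17959) = 5.35 × 0.77914 = 4.1684 W/m².
N₂O: 0.120 × (√316 − √267) = 0.120 × (17.7764 − 16.3401) = 0.120 × 1.4363 = 0.1724 W/m².
HCFC-22: ΔF = 0.00021 × (262 − 1) = 0.00021 × 261 = 0.0548 W/m².
CCl₄: Δ = 93 − 0 = 93 ppt = 0.093 ppb; ΔF = 0.17 × 0.093 = 0.0158 W/m².
Total ΔF = 4.1684 + 0.1724 + 0.0548 + 0.0158 = 4.4114 W/m².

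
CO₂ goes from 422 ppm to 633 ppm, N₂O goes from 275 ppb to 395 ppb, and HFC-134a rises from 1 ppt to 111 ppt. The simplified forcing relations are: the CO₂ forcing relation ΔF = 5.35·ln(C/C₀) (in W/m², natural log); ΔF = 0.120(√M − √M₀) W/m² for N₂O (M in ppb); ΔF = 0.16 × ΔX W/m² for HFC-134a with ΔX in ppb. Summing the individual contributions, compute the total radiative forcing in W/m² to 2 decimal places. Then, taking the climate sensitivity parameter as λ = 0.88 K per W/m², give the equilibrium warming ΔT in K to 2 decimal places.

ΔF = 2.58 W/m²; ΔT = 2.27 K

CO₂: 5.35 × ln(633/422) = 5.35 × ln(1.50000) = 5.35 × 0.40547 = 2.1693 W/m².
N₂O: 0.120 × (√395 − √275) = 0.120 × (19.8746 − 16.5831) = 0.120 × 3.2915 = 0.3950 W/m².
HFC-134a: Δ = 111 − 1 = 110 ppt = 0.110 ppb; ΔF = 0.16 × 0.110 = 0.0176 W/m².
Total ΔF = 2.1693 + 0.3950 + 0.0176 = 2.5819 W/m².
ΔT = λ ΔF = 0.88 × 2.58 = 2.2704 K.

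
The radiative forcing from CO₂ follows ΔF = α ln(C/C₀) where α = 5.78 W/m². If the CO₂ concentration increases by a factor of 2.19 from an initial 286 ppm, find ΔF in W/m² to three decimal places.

ΔF = 4.531 W/m²

ΔF = 5.78 × ln(2.19) = 5.78 × 0.78390 = 4.5309 W/m².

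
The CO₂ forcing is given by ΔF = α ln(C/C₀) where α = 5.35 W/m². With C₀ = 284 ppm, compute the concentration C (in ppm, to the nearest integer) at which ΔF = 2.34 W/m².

Set 5.35 ln(C/284) = 2.34, so ln(C/284) = 2.34/5.35 = 0.43738.
Then C/284 = e^0.43738 = 1.54864, giving C = 284 × 1.54864 = 439.81 ppm.

C ≈ 440 ppm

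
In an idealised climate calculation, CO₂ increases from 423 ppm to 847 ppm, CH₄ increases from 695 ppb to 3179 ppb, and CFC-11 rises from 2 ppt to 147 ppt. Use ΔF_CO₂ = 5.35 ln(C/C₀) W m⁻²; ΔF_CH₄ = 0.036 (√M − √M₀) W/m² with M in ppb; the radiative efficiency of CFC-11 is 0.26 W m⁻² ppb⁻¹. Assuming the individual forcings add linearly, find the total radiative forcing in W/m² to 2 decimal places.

ΔF = 4.83 W/m²

CO₂: 5.35 × ln(847/423) = 5.35 × ln(2.00236) = 5.35 × 0.69433 = 3.7147 W/m².
CH₄: 0.036 × (√3179 − √695) = 0.036 × (56.3826 − 26.3629) = 0.036 × 30.0197 = 1.0807 W/m².
CFC-11: Δ = 147 − 2 = 145 ppt = 0.145 ppb; ΔF = 0.26 × 0.145 = 0.0377 W/m².
Total ΔF = 3.7147 + 1.0807 + 0.0377 = 4.8331 W/m².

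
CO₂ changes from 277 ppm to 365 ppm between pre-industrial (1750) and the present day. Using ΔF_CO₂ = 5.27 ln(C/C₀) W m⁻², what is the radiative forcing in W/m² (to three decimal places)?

ΔF = 1.454 W/m²

CO₂: 5.27 × ln(365/277) = 5.27 × ln(1.31769) = 5.27 × 0.27588 = 1.4539 W/m².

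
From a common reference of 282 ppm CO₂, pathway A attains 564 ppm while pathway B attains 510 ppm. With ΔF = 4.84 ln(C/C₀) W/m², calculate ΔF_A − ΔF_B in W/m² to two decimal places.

ΔF_A = 4.84 ln(564/282) = 4.84 × 0.69315 = 3.3548 W/m².
ΔF_B = 4.84 ln(510/282) = 4.84 × 0.59250 = 2.8677 W/m².
Difference: 3.3548 − 2.8677 = 0.4871 W/m².

ΔF_A − ΔF_B = 0.49 W/m²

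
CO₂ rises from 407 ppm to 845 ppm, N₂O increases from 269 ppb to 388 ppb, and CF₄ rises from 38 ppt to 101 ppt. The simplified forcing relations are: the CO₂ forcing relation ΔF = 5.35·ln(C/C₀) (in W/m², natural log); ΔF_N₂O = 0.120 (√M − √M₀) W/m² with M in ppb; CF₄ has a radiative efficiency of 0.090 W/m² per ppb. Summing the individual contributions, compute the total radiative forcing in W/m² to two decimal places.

CO₂: 5.35 × ln(845/407) = 5.35 × ln(2.07617) = 5.35 × 0.73052 = 3.9083 W/m².
N₂O: 0.120 × (√388 − √269) = 0.120 × (19.6977 − 16.4012) = 0.120 × 3.2965 = 0.3956 W/m².
CF₄: Δ = 101 − 38 = 63 ppt = 0.063 ppb; ΔF = 0.090 × 0.063 = 0.0057 W/m².
Total ΔF = 3.9083 + 0.3956 + 0.0057 = 4.3096 W/m².

ΔF = 4.31 W/m²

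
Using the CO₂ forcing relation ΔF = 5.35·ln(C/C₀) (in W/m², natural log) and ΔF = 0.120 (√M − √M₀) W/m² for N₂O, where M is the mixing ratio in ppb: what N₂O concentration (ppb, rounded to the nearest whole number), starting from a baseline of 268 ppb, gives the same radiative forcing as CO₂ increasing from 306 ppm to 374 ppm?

M ≈ 641 ppb

CO₂ forcing: 5.35 × ln(374/306) = 5.35 × 0.200671 = 1.07359 W/m².
Set 0.120(√M − √268) = 1.07359: √M = 1.07359/0.120 + √268 = 8.9466 + 16.3707 = 25.3173.
M = (25.3173)² = 640.97 ppb.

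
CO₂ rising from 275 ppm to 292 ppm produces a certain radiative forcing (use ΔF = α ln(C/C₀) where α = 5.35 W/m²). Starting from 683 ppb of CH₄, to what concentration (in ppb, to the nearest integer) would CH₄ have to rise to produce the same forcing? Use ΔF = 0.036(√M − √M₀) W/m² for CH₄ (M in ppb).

M ≈ 1228 ppb

CO₂ forcing: 5.35 × ln(292/275) = 5.35 × 0.059983 = 0.32091 W/m².
Set 0.036(√M − √683) = 0.32091: √M = 0.32091/0.036 + √683 = 8.9142 + 26.1343 = 35.0485.
M = (35.0485)² = 1228.40 ppb.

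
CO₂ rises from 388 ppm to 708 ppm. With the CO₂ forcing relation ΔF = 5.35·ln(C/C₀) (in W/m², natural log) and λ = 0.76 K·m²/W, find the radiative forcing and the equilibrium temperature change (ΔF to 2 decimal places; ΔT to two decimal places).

CO₂: 5.35 × ln(708/388) = 5.35 × ln(1.82474) = 5.35 × 0.60144 = 3.2177 W/m².
ΔT = λ ΔF = 0.76 × 3.22 = 2.4472 K.

ΔF = 3.22 W/m²; ΔT = 2.45 K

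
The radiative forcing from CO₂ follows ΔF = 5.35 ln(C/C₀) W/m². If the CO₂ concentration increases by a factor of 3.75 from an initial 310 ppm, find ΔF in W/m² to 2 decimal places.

Because the forcing depends only on the ratio C/C₀, the initial concentration does not enter.
ΔF = 5.35 × ln(3.75) = 5.35 × 1.32176 = 7.0714 W/m².

ΔF = 7.07 W/m²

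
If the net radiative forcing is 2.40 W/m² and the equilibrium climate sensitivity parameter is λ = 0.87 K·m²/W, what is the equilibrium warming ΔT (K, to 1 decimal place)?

ΔT = 2.1 K

ΔT = λ ΔF = 0.87 × 2.40 = 2.0880 K.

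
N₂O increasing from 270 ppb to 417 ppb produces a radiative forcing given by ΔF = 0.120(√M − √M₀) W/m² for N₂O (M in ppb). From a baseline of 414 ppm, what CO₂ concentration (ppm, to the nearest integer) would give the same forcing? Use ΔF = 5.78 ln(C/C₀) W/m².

N₂O forcing: 0.120 × (√417 − √270) = 0.120 × (20.4206 − 16.4317) = 0.120 × 3.9889 = 0.47867 W/m².
Set 5.78 ln(C/414) = 0.47867: ln(C/414) = 0.47867/5.78 = 0.08281, so C = 414 × e^0.08281 = 414 × 1.08634 = 449.74 ppm.

C ≈ 450 ppm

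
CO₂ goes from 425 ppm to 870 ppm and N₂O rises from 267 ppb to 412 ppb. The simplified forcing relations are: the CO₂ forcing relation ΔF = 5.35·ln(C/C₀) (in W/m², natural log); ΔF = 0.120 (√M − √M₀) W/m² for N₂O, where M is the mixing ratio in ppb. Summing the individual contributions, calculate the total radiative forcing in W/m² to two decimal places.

CO₂: 5.35 × ln(870/425) = 5.35 × ln(2.04706) = 5.35 × 0.71640 = 3.8327 W/m².
N₂O: 0.120 × (√412 − √267) = 0.120 × (20.2978 − 16.3401) = 0.120 × 3.9577 = 0.4749 W/m².
Total ΔF = 3.8327 + 0.4749 = 4.3076 W/m².

ΔF = 4.31 W/m²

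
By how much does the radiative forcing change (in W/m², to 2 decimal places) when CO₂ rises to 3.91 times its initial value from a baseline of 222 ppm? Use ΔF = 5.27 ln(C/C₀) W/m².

Because the forcing depends only on the ratio C/C₀, the initial concentration does not enter.
ΔF = 5.27 × ln(3.91) = 5.27 × 1.36354 = 7.1859 W/m².

ΔF = 7.19 W/m²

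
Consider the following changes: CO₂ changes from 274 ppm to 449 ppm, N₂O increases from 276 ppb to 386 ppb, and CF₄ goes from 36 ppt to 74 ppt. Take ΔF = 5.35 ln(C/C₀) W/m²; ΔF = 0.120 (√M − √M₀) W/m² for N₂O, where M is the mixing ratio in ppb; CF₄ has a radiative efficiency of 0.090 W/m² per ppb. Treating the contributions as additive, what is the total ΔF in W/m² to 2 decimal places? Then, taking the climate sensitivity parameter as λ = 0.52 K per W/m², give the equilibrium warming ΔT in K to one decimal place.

ΔF = 3.01 W/m²; ΔT = 1.6 K

CO₂: 5.35 × ln(449/274) = 5.35 × ln(1.63869) = 5.35 × 0.49390 = 2.6424 W/m².
N₂O: 0.120 × (√386 − √276) = 0.120 × (19.6469 − 16.6132) = 0.120 × 3.0337 = 0.3640 W/m².
CF₄: Δ = 74 − 36 = 38 ppt = 0.038 ppb; ΔF = 0.090 × 0.038 = 0.0034 W/m².
Total ΔF = 2.6424 + 0.3640 + 0.0034 = 3.0098 W/m².
ΔT = λ ΔF = 0.52 × 3.01 = 1.5652 K.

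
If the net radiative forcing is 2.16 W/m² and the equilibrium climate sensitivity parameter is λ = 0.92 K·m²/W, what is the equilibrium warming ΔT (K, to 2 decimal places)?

ΔT = 1.99 K

ΔT = λ ΔF = 0.92 × 2.16 = 1.9872 K.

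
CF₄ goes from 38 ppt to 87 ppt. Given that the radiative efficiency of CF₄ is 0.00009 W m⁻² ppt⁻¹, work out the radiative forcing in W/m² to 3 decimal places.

ΔF = 0.004 W/m²

CF₄: ΔF = 0.00009 × (87 − 38) = 0.00009 × 49 = 0.0044 W/m².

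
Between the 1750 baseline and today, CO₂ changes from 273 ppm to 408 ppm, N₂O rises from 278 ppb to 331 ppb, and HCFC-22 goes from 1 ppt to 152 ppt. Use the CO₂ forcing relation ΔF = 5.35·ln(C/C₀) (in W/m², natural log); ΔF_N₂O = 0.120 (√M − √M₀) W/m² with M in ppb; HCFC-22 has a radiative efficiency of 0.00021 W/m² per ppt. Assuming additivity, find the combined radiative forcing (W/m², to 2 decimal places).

CO₂: 5.35 × ln(408/273) = 5.35 × ln(1.49451) = 5.35 × 0.40180 = 2.1496 W/m².
N₂O: 0.120 × (√331 − √278) = 0.120 × (18.1934 − 16.6733) = 0.120 × 1.5201 = 0.1824 W/m².
HCFC-22: ΔF = 0.00021 × (152 − 1) = 0.00021 × 151 = 0.0317 W/m².
Total ΔF = 2.1496 + 0.1824 + 0.0317 = 2.3637 W/m².

ΔF = 2.36 W/m²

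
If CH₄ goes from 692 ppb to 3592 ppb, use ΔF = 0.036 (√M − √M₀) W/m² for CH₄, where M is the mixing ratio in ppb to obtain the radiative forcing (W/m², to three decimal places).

ΔF = 1.211 W/m²

CH₄: 0.036 × (√3592 − √692) = 0.036 × (59.9333 − 26.3059) = 0.036 × 33.6274 = 1.2106 W/m².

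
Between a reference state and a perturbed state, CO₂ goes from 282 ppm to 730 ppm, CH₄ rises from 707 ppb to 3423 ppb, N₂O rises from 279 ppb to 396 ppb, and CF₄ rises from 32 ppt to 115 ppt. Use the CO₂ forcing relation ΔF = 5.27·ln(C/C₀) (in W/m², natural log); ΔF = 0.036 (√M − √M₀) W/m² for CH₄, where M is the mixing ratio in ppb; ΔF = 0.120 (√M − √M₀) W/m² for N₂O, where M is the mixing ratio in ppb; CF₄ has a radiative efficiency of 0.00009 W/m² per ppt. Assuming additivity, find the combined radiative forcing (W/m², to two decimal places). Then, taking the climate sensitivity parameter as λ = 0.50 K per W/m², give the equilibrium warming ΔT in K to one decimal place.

ΔF = 6.55 W/m²; ΔT = 3.3 K

CO₂: 5.27 × ln(730/282) = 5.27 × ln(2.58865) = 5.27 × 0.95114 = 5.0125 W/m².
CH₄: 0.036 × (√3423 − √707) = 0.036 × (58.5064 − 26.5895) = 0.036 × 31.9169 = 1.1490 W/m².
N₂O: 0.120 × (√396 − √279) = 0.120 × (19.8997 − 16.7033) = 0.120 × 3.1964 = 0.3836 W/m².
CF₄: ΔF = 0.00009 × (115 − 32) = 0.00009 × 83 = 0.0075 W/m².
Total ΔF = 5.0125 + 1.1490 + 0.3836 + 0.0075 = 6.5526 W/m².
ΔT = λ ΔF = 0.50 × 6.55 = 3.2750 K.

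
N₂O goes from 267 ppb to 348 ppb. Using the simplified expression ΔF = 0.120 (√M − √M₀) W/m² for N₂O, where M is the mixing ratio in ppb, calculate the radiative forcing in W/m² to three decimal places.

ΔF = 0.278 W/m²

N₂O: 0.120 × (√348 − √267) = 0.120 × (18.6548 − 16.3401) = 0.120 × 2.3147 = 0.2778 W/m².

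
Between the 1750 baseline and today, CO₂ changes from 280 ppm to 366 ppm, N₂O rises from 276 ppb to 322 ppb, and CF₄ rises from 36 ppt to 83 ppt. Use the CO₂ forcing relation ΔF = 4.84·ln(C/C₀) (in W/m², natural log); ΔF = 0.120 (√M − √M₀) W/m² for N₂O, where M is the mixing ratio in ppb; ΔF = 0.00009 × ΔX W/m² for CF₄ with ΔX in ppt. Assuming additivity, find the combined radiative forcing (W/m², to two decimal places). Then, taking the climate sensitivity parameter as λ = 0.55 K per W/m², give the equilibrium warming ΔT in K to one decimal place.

CO₂: 4.84 × ln(366/280) = 4.84 × ln(1.30714) = 4.84 × 0.26784 = 1.2963 W/m².
N₂O: 0.120 × (√322 − √276) = 0.120 × (17.9444 − 16.6132) = 0.120 × 1.3312 = 0.1597 W/m².
CF₄: ΔF = 0.00009 × (83 − 36) = 0.00009 × 47 = 0.0042 W/m².
Total ΔF = 1.2963 + 0.1597 + 0.0042 = 1.4602 W/m².
ΔT = λ ΔF = 0.55 × 1.46 = 0.8030 K.

ΔF = 1.46 W/m²; ΔT = 0.8 K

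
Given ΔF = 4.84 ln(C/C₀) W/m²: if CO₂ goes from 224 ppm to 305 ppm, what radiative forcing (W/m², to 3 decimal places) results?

CO₂: 4.84 × ln(305/224) = 4.84 × ln(1.36161) = 4.84 × 0.30867 = 1.4940 W/m².

ΔF = 1.494 W/m²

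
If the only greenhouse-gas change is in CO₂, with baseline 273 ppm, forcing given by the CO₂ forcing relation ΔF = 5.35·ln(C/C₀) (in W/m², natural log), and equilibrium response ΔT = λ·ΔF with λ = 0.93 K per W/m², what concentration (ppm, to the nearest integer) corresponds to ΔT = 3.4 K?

Required forcing: ΔF = ΔT/λ = 3.4/0.93 = 3.6559 W/m².
Then ln(C/273) = ΔF/5.35 = 3.6559/5.35 = 0.68335.
So C = 273 × e^0.68335 = 273 × 1.98050 = 540.68 ppm.

C ≈ 541 ppm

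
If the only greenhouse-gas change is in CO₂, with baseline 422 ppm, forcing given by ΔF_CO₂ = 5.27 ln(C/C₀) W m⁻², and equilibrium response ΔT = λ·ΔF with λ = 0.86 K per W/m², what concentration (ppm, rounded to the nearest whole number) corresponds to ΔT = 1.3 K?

Required forcing: ΔF = ΔT/λ = 1.3/0.86 = 1.5116 W/m².
Then ln(C/422) = ΔF/5.27 = 1.5116/5.27 = 0.28683.
So C = 422 × e^0.28683 = 422 × 1.33220 = 562.19 ppm.

C ≈ 562 ppm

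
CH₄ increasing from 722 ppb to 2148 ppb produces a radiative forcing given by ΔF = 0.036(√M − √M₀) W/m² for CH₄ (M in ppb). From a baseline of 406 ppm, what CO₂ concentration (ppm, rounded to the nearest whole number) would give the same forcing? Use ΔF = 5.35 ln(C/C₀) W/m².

CH₄ forcing: 0.036 × (√2148 − √722) = 0.036 × (46.3465 − 26.8701) = 0.036 × 19.4764 = 0.70115 W/m².
Set 5.35 ln(C/406) = 0.70115: ln(C/406) = 0.70115/5.35 = 0.13106, so C = 406 × e^0.13106 = 406 × 1.14004 = 462.86 ppm.

C ≈ 463 ppm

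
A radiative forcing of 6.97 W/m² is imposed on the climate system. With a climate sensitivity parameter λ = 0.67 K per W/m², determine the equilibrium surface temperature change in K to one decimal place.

ΔT = 4.7 K

ΔT = λ ΔF = 0.67 × 6.97 = 4.6699 K.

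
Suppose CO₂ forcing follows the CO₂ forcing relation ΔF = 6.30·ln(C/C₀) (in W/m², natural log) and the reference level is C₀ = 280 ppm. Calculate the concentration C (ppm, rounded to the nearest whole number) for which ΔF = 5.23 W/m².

C ≈ 642 ppm

Set 6.30 ln(C/280) = 5.23, so ln(C/280) = 5.23/6.30 = 0.83016.
Then C/280 = e^0.83016 = 2.29369, giving C = 280 × 2.29369 = 642.23 ppm.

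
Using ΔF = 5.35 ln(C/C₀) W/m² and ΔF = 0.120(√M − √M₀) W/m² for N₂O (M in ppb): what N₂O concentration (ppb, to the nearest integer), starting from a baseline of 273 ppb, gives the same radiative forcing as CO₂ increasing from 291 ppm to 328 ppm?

M ≈ 478 ppb

CO₂ forcing: 5.35 × ln(328/291) = 5.35 × 0.119690 = 0.64034 W/m².
Set 0.120(√M − √273) = 0.64034: √M = 0.64034/0.120 + √273 = 5.3362 + 16.5227 = 21.8589.
M = (21.8589)² = 477.81 ppb.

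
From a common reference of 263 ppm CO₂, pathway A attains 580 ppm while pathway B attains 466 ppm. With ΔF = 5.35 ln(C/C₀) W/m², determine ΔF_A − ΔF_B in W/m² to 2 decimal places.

ΔF_A − ΔF_B = 1.17 W/m²

ΔF_A = 5.35 ln(580/263) = 5.35 × 0.79087 = 4.2312 W/m².
ΔF_B = 5.35 ln(466/263) = 5.35 × 0.57203 = 3.0604 W/m².
Difference: 4.2312 − 3.0604 = 1.1708 W/m².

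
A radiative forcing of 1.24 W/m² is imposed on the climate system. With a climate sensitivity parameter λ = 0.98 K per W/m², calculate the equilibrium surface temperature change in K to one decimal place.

ΔT = λ ΔF = 0.98 × 1.24 = 1.2152 K.

ΔT = 1.2 K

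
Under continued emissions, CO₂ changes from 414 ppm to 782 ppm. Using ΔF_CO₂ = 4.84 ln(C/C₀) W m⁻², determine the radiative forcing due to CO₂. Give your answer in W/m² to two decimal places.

ΔF = 3.08 W/m²

CO₂: 4.84 × ln(782/414) = 4.84 × ln(1.88889) = 4.84 × 0.63599 = 3.0782 W/m².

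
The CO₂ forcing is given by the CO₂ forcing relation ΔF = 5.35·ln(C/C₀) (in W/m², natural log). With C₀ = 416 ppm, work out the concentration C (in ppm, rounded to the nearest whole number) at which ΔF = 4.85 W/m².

Set 5.35 ln(C/416) = 4.85, so ln(C/416) = 4.85/5.35 = 0.90654.
Then C/416 = e^0.90654 = 2.47574, giving C = 416 × 2.47574 = 1029.91 ppm.

C ≈ 1030 ppm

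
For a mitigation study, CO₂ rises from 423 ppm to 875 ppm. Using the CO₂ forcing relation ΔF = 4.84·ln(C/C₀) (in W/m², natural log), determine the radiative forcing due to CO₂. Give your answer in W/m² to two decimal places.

ΔF = 3.52 W/m²

CO₂: 4.84 × ln(875/423) = 4.84 × ln(2.06856) = 4.84 × 0.72685 = 3.5180 W/m².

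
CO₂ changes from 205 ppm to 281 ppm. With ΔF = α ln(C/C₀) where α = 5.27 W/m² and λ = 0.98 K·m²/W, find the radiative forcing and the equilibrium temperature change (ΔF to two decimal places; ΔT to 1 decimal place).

ΔF = 1.66 W/m²; ΔT = 1.6 K

CO₂: 5.27 × ln(281/205) = 5.27 × ln(1.37073) = 5.27 × 0.31534 = 1.6618 W/m².
ΔT = λ ΔF = 0.98 × 1.66 = 1.6268 K.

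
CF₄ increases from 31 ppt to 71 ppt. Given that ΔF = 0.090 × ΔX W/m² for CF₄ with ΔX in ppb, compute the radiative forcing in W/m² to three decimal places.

ΔF = 0.004 W/m²

CF₄: Δ = 71 − 31 = 40 ppt = 0.040 ppb; ΔF = 0.090 × 0.040 = 0.0036 W/m².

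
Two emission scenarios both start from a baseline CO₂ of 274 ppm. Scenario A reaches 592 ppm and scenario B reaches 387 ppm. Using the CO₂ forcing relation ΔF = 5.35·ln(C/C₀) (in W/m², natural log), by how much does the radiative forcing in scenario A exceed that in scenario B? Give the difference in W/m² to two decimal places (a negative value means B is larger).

ΔF_A − ΔF_B = 2.27 W/m²

ΔF_A = 5.35 ln(592/274) = 5.35 × 0.77038 = 4.1215 W/m².
ΔF_B = 5.35 ln(387/274) = 5.35 × 0.34530 = 1.8474 W/m².
Difference: 4.1215 − 1.8474 = 2.2741 W/m².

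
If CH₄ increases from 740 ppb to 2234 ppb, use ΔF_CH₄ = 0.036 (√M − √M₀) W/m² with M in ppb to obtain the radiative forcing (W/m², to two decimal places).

CH₄: 0.036 × (√2234 − √740) = 0.036 × (47.2652 − 27.2029) = 0.036 × 20.0623 = 0.7222 W/m².

ΔF = 0.72 W/m²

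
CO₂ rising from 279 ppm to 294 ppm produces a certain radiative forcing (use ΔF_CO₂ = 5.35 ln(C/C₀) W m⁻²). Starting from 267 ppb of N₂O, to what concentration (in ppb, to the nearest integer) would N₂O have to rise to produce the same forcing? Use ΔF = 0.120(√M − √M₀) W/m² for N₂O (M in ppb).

CO₂ forcing: 5.35 × ln(294/279) = 5.35 × 0.052368 = 0.28017 W/m².
Set 0.120(√M − √267) = 0.28017: √M = 0.28017/0.120 + √267 = 2.3348 + 16.3401 = 18.6749.
M = (18.6749)² = 348.75 ppb.

M ≈ 349 ppb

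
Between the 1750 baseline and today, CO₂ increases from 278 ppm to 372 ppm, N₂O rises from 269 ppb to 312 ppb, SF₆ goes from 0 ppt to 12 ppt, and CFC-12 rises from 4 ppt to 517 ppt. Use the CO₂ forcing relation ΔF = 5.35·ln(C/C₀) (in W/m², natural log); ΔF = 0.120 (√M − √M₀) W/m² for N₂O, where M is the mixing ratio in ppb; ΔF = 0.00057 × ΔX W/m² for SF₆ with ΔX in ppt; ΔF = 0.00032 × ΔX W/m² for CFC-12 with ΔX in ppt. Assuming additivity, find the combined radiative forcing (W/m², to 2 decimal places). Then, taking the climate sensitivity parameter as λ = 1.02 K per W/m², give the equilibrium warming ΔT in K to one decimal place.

CO₂: 5.35 × ln(372/278) = 5.35 × ln(1.33813) = 5.35 × 0.29127 = 1.5583 W/m².
N₂O: 0.120 × (√312 − √269) = 0.120 × (17.6635 − 16.4012) = 0.120 × 1.2623 = 0.1515 W/m².
SF₆: ΔF = 0.00057 × (12 − 0) = 0.00057 × 12 = 0.0068 W/m².
CFC-12: ΔF = 0.00032 × (517 − 4) = 0.00032 × 513 = 0.1642 W/m².
Total ΔF = 1.5583 + 0.1515 + 0.0068 + 0.1642 = 1.8808 W/m².
ΔT = λ ΔF = 1.02 × 1.88 = 1.9176 K.

ΔF = 1.88 W/m²; ΔT = 1.9 K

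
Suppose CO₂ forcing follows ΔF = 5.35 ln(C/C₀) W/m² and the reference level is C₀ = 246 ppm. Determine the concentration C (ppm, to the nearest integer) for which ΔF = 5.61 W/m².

Set 5.35 ln(C/246) = 5.61, so ln(C/246) = 5.61/5.35 = 1.04860.
Then C/246 = e^1.04860 = 2.85365, giving C = 246 × 2.85365 = 702.00 ppm.

C ≈ 702 ppm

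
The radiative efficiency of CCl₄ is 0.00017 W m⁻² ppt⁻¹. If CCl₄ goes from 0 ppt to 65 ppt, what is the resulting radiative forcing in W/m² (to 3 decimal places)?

CCl₄: ΔF = 0.00017 × (65 − 0) = 0.00017 × 65 = 0.0111 W/m².

ΔF = 0.011 W/m²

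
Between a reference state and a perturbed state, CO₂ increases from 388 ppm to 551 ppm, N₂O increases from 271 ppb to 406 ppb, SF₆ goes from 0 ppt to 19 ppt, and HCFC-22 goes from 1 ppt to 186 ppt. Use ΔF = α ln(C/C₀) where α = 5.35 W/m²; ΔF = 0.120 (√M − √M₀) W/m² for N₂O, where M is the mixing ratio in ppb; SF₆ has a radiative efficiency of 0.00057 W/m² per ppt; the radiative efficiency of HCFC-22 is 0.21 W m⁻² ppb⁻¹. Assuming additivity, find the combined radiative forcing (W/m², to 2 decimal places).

ΔF = 2.37 W/m²

CO₂: 5.35 × ln(551/388) = 5.35 × ln(1.42010) = 5.35 × 0.35073 = 1.8764 W/m².
N₂O: 0.120 × (√406 − √271) = 0.120 × (20.1494 − 16.4621) = 0.120 × 3.6873 = 0.4425 W/m².
SF₆: ΔF = 0.00057 × (19 − 0) = 0.00057 × 19 = 0.0108 W/m².
HCFC-22: Δ = 186 − 1 = 185 ppt = 0.185 ppb; ΔF = 0.21 × 0.185 = 0.0389 W/m².
Total ΔF = 1.8764 + 0.4425 + 0.0108 + 0.0389 = 2.3686 W/m².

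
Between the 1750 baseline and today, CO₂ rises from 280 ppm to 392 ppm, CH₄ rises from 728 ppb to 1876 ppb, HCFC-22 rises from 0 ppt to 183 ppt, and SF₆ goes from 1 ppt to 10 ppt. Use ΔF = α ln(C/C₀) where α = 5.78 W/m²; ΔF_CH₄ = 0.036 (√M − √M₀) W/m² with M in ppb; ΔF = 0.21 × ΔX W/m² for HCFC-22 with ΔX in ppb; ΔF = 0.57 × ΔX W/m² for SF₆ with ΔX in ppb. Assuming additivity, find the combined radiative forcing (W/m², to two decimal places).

ΔF = 2.58 W/m²

CO₂: 5.78 × ln(392/280) = 5.78 × ln(1.40000) = 5.78 × 0.33647 = 1.9448 W/m².
CH₄: 0.036 × (√1876 − √728) = 0.036 × (43.3128 − 26.9815) = 0.036 × 16.3313 = 0.5879 W/m².
HCFC-22: Δ = 183 − 0 = 183 ppt = 0.183 ppb; ΔF = 0.21 × 0.183 = 0.0384 W/m².
SF₆: Δ = 10 − 1 = 9 ppt = 0.009 ppb; ΔF = 0.57 × 0.009 = 0.0051 W/m².
Total ΔF = 1.9448 + 0.5879 + 0.0384 + 0.0051 = 2.5762 W/m².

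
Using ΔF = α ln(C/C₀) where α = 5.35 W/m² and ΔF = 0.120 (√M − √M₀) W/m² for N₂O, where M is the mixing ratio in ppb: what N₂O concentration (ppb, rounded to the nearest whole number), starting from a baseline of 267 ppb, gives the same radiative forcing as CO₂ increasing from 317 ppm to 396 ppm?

M ≈ 690 ppb

CO₂ forcing: 5.35 × ln(396/317) = 5.35 × 0.222512 = 1.19044 W/m².
Set 0.120(√M − √267) = 1.19044: √M = 1.19044/0.120 + √267 = 9.9203 + 16.3401 = 26.2604.
M = (26.2604)² = 689.61 ppb.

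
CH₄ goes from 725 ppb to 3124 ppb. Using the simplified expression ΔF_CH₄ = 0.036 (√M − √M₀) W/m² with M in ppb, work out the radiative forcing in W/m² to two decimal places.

ΔF = 1.04 W/m²

CH₄: 0.036 × (√3124 − √725) = 0.036 × (55.8928 − 26.9258) = 0.036 × 28.9670 = 1.0428 W/m².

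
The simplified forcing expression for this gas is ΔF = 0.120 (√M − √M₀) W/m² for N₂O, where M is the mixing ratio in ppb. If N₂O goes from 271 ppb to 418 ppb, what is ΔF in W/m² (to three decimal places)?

ΔF = 0.478 W/m²

N₂O: 0.120 × (√418 − √271) = 0.120 × (20.4450 − 16.4621) = 0.120 × 3.9829 = 0.4779 W/m².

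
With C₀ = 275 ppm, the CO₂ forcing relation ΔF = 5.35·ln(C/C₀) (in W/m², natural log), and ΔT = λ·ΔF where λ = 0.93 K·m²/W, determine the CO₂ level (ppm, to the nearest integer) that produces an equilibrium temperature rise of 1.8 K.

Required forcing: ΔF = ΔT/λ = 1.8/0.93 = 1.9355 W/m².
Then ln(C/275) = ΔF/5.35 = 1.9355/5.35 = 0.36178.
So C = 275 × e^0.36178 = 275 × 1.43588 = 394.87 ppm.

C ≈ 395 ppm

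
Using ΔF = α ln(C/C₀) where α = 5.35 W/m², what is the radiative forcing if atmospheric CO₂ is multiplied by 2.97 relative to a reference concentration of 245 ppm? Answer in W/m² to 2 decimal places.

ΔF = 5.35 × ln(2.97) = 5.35 × 1.08856 = 5.8238 W/m².

ΔF = 5.82 W/m²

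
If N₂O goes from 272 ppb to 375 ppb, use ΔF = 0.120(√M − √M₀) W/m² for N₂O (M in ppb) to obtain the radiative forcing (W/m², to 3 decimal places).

N₂O: 0.120 × (√375 − √272) = 0.120 × (19.3649 − 16.4924) = 0.120 × 2.8725 = 0.3447 W/m².

ΔF = 0.345 W/m²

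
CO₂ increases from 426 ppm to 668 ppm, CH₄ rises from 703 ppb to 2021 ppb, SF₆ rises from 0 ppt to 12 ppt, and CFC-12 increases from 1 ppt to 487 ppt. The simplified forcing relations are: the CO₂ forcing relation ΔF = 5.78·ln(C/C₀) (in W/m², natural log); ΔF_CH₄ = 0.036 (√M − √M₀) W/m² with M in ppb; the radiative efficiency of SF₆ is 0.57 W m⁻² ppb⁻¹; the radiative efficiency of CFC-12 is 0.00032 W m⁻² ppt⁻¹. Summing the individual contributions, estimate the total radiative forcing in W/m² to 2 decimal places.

CO₂: 5.78 × ln(668/426) = 5.78 × ln(1.56808) = 5.78 × 0.44985 = 2.6001 W/m².
CH₄: 0.036 × (√2021 − √703) = 0.036 × (44.9555 − 26.5141) = 0.036 × 18.4414 = 0.6639 W/m².
SF₆: Δ = 12 − 0 = 12 ppt = 0.012 ppb; ΔF = 0.57 × 0.012 = 0.0068 W/m².
CFC-12: ΔF = 0.00032 × (487 − 1) = 0.00032 × 486 = 0.1555 W/m².
Total ΔF = 2.6001 + 0.6639 + 0.0068 + 0.1555 = 3.4263 W/m².

ΔF = 3.43 W/m²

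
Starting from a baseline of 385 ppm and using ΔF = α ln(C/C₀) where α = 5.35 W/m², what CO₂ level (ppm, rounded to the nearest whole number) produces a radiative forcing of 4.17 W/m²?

Set 5.35 ln(C/385) = 4.17, so ln(C/385) = 4.17/5.35 = 0.77944.
Then C/385 = e^0.77944 = 2.18025, giving C = 385 × 2.18025 = 839.40 ppm.

C ≈ 839 ppm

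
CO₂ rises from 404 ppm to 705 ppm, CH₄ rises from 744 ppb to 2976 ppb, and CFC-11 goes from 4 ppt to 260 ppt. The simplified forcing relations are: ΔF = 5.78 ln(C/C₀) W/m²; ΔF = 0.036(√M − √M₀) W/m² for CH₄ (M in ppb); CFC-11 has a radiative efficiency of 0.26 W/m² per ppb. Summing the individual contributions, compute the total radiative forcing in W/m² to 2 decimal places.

CO₂: 5.78 × ln(705/404) = 5.78 × ln(1.74505) = 5.78 × 0.55678 = 3.2182 W/m².
CH₄: 0.036 × (√2976 − √744) = 0.036 × (54.5527 − 27.2764) = 0.036 × 27.2763 = 0.9819 W/m².
CFC-11: Δ = 260 − 4 = 256 ppt = 0.256 ppb; ΔF = 0.26 × 0.256 = 0.0666 W/m².
Total ΔF = 3.2182 + 0.9819 + 0.0666 = 4.2667 W/m².

ΔF = 4.27 W/m²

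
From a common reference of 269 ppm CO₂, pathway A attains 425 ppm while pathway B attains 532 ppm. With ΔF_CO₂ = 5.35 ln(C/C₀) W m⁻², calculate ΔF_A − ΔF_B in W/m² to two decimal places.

ΔF_A − ΔF_B = -1.20 W/m²

ΔF_A = 5.35 ln(425/269) = 5.35 × 0.45738 = 2.4470 W/m².
ΔF_B = 5.35 ln(532/269) = 5.35 × 0.68193 = 3.6483 W/m².
Difference: 2.4470 − 3.6483 = -1.2013 W/m².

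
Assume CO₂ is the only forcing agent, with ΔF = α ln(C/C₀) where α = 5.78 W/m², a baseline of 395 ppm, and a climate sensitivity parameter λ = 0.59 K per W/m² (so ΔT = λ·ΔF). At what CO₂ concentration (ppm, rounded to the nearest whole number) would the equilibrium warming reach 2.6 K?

C ≈ 847 ppm

Required forcing: ΔF = ΔT/λ = 2.6/0.59 = 4.4068 W/m².
Then ln(C/395) = ΔF/5.78 = 4.4068/5.78 = 0.76242.
So C = 395 × e^0.76242 = 395 × 2.14346 = 846.67 ppm.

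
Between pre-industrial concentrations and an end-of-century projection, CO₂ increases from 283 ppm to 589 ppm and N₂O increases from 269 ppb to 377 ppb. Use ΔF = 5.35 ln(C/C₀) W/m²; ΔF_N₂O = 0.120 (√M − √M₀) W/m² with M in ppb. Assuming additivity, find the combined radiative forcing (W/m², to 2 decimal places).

CO₂: 5.35 × ln(589/283) = 5.35 × ln(2.08127) = 5.35 × 0.73298 = 3.9214 W/m².
N₂O: 0.120 × (√377 − √269) = 0.120 × (19.4165 − 16.4012) = 0.120 × 3.0153 = 0.3618 W/m².
Total ΔF = 3.9214 + 0.3618 = 4.2832 W/m².

ΔF = 4.28 W/m²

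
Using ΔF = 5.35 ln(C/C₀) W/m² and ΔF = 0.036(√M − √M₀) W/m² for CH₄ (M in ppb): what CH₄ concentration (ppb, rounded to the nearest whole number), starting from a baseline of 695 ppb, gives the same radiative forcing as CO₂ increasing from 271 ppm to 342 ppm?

M ≈ 3714 ppb

CO₂ forcing: 5.35 × ln(342/271) = 5.35 × 0.232692 = 1.24490 W/m².
Set 0.036(√M − √695) = 1.24490: √M = 1.24490/0.036 + √695 = 34.5806 + 26.3629 = 60.9435.
M = (60.9435)² = 3714.11 ppb.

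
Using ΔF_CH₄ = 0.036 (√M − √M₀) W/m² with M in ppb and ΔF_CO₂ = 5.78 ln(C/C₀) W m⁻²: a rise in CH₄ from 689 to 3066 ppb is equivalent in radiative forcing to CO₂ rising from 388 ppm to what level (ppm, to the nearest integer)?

CH₄ forcing: 0.036 × (√3066 − √689) = 0.036 × (55.3715 − 26.2488) = 0.036 × 29.1227 = 1.04842 W/m².
Set 5.78 ln(C/388) = 1.04842: ln(C/388) = 1.04842/5.78 = 0.18139, so C = 388 × e^0.18139 = 388 × 1.19888 = 465.17 ppm.

C ≈ 465 ppm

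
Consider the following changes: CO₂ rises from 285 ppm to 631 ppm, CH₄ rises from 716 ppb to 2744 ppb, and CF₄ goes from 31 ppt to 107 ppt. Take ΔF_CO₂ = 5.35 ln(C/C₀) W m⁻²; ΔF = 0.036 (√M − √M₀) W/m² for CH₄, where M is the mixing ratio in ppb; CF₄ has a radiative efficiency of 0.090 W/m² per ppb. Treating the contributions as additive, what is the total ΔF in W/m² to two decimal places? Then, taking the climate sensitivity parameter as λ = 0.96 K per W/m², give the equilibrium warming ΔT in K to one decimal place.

CO₂: 5.35 × ln(631/285) = 5.35 × ln(2.21404) = 5.35 × 0.79482 = 4.2523 W/m².
CH₄: 0.036 × (√2744 − √716) = 0.036 × (52.3832 − 26.7582) = 0.036 × 25.6250 = 0.9225 W/m².
CF₄: Δ = 107 − 31 = 76 ppt = 0.076 ppb; ΔF = 0.090 × 0.076 = 0.0068 W/m².
Total ΔF = 4.2523 + 0.9225 + 0.0068 = 5.1816 W/m².
ΔT = λ ΔF = 0.96 × 5.18 = 4.9728 K.

ΔF = 5.18 W/m²; ΔT = 5.0 K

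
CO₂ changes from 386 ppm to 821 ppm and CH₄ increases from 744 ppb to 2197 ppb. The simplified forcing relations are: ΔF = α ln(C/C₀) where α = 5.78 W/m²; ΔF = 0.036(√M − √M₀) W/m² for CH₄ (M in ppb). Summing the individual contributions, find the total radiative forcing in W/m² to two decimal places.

ΔF = 5.07 W/m²

CO₂: 5.78 × ln(821/386) = 5.78 × ln(2.12694) = 5.78 × 0.75468 = 4.3621 W/m².
CH₄: 0.036 × (√2197 − √744) = 0.036 × (46.8722 − 27.2764) = 0.036 × 19.5958 = 0.7054 W/m².
Total ΔF = 4.3621 + 0.7054 = 5.0675 W/m².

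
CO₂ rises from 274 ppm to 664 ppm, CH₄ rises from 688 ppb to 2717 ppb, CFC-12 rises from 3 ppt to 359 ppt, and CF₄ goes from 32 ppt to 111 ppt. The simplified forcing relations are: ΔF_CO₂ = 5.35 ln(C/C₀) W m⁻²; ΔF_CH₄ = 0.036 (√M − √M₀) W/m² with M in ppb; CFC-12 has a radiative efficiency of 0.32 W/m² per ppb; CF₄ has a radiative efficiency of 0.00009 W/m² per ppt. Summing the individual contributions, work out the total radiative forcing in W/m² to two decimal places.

ΔF = 5.79 W/m²

CO₂: 5.35 × ln(664/274) = 5.35 × ln(2.42336) = 5.35 × 0.88516 = 4.7356 W/m².
CH₄: 0.036 × (√2717 − √688) = 0.036 × (52.1249 − 26.2298) = 0.036 × 25.8951 = 0.9322 W/m².
CFC-12: Δ = 359 − 3 = 356 ppt = 0.356 ppb; ΔF = 0.32 × 0.356 = 0.1139 W/m².
CF₄: ΔF = 0.00009 × (111 − 32) = 0.00009 × 79 = 0.0071 W/m².
Total ΔF = 4.7356 + 0.9322 + 0.1139 + 0.0071 = 5.7888 W/m².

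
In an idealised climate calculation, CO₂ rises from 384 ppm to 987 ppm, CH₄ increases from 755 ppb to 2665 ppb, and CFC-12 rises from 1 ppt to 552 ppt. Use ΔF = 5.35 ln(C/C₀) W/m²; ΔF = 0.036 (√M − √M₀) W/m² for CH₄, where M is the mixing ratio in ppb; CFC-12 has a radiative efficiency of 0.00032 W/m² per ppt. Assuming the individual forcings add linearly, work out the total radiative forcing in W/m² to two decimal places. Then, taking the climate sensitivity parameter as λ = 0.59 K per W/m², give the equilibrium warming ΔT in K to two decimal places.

ΔF = 6.10 W/m²; ΔT = 3.60 K

CO₂: 5.35 × ln(987/384) = 5.35 × ln(2.57031) = 5.35 × 0.94403 = 5.0506 W/m².
CH₄: 0.036 × (√2665 − √755) = 0.036 × (51.6236 − 27.4773) = 0.036 × 24.1463 = 0.8693 W/m².
CFC-12: ΔF = 0.00032 × (552 − 1) = 0.00032 × 551 = 0.1763 W/m².
Total ΔF = 5.0506 + 0.8693 + 0.1763 = 6.0962 W/m².
ΔT = λ ΔF = 0.59 × 6.10 = 3.5990 K.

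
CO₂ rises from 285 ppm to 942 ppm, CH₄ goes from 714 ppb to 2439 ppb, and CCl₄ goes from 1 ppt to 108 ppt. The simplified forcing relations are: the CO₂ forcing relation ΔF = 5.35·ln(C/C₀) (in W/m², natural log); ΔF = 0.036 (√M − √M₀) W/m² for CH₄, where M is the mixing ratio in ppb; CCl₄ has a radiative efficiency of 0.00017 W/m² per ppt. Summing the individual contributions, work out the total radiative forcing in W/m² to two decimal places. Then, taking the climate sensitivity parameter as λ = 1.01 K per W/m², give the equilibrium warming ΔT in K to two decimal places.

CO₂: 5.35 × ln(942/285) = 5.35 × ln(3.30526) = 5.35 × 1.19552 = 6.3960 W/m².
CH₄: 0.036 × (√2439 − √714) = 0.036 × (49.3862 − 26.7208) = 0.036 × 22.6654 = 0.8160 W/m².
CCl₄: ΔF = 0.00017 × (108 − 1) = 0.00017 × 107 = 0.0182 W/m².
Total ΔF = 6.3960 + 0.8160 + 0.0182 = 7.2302 W/m².
ΔT = λ ΔF = 1.01 × 7.23 = 7.3023 K.

ΔF = 7.23 W/m²; ΔT = 7.30 K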